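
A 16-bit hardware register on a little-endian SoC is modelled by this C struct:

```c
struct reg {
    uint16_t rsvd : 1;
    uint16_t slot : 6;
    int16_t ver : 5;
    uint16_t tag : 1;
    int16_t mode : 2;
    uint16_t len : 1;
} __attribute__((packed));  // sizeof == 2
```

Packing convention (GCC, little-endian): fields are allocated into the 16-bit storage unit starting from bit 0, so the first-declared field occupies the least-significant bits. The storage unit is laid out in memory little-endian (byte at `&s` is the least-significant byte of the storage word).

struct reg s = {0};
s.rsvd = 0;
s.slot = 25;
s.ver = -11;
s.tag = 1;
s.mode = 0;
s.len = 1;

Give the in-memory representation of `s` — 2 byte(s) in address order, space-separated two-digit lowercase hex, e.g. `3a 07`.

rsvd:1 = 0 → 0x0 << 0 → word 0x0000
slot:6 = 25 → 0x19 << 1 → word 0x0032
ver:5 = -11 → 0x15 << 7 → word 0x0ab2
tag:1 = 1 → 0x1 << 12 → word 0x1ab2
mode:2 = 0 → 0x0 << 13 → word 0x1ab2
len:1 = 1 → 0x1 << 15 → word 0x9ab2
word = 0x9ab2 → little-endian bytes:
  [0]=0xb2  [1]=0x9a

b2 9a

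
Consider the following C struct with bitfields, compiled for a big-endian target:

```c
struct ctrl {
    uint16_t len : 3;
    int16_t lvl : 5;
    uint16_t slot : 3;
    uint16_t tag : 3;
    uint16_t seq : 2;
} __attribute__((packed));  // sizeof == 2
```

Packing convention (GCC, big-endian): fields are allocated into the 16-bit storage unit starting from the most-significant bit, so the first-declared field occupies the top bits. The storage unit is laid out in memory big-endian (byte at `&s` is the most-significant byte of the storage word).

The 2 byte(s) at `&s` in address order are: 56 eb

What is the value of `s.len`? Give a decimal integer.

[0]=0x56 [1]=0xeb (big-endian) → word 0x56eb
len [13+:3] = (word>>13) & 0x7 = 2  ←
lvl [8+:5] = (word>>8) & 0x1f = 22
slot [5+:3] = (word>>5) & 0x7 = 7
tag [2+:3] = (word>>2) & 0x7 = 2
seq [0+:2] = (word>>0) & 0x3 = 3

2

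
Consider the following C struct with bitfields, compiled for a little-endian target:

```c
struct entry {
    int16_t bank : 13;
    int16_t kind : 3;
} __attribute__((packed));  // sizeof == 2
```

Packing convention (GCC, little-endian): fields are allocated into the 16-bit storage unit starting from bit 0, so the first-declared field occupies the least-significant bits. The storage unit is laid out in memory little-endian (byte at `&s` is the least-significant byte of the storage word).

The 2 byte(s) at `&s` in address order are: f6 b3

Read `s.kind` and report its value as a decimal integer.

-3

[0]=0xf6 [1]=0xb3 (little-endian) → word 0xb3f6
bank:13 @ bit 0 → (0xb3f6>>0)&0x1fff = 0x13f6
kind:3 @ bit 13 → (0xb3f6>>13)&0x7 = 0x5  ←
kind signed 3b, MSB=1: 5 - 8 = -3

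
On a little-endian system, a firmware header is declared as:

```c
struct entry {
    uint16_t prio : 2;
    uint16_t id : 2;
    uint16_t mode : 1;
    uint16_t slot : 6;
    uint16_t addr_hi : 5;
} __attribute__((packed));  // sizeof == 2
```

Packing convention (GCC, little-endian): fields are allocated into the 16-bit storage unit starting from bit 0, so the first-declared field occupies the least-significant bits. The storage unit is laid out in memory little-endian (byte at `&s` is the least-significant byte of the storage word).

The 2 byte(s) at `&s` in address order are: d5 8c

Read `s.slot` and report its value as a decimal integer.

38

[0]=0xd5 [1]=0x8c (little-endian) → word 0x8cd5
prio [0+:2] = (word>>0) & 0x3 = 1
id [2+:2] = (word>>2) & 0x3 = 1
mode [4+:1] = (word>>4) & 0x1 = 1
slot [5+:6] = (word>>5) & 0x3f = 38  ←
addr_hi [11+:5] = (word>>11) & 0x1f = 17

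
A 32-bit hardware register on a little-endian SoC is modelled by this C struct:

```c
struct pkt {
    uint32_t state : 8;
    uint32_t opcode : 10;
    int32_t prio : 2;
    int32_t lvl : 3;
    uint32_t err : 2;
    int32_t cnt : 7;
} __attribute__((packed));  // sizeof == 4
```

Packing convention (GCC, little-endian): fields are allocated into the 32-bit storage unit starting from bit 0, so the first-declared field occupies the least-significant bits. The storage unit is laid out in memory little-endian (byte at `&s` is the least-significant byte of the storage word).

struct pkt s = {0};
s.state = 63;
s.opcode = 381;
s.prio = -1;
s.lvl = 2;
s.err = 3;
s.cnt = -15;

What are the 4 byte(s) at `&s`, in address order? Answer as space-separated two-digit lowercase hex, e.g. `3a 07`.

state:8 = 63 → 0x3f << 0 → word 0x0000003f
opcode:10 = 381 → 0x17d << 8 → word 0x00017d3f
prio:2 = -1 → 0x3 << 18 → word 0x000d7d3f
lvl:3 = 2 → 0x2 << 20 → word 0x002d7d3f
err:2 = 3 → 0x3 << 23 → word 0x01ad7d3f
cnt:7 = -15 → 0x71 << 25 → word 0xe3ad7d3f
word = 0xe3ad7d3f → little-endian bytes:
  [0]=0x3f  [1]=0x7d  [2]=0xad  [3]=0xe3

3f 7d ad e3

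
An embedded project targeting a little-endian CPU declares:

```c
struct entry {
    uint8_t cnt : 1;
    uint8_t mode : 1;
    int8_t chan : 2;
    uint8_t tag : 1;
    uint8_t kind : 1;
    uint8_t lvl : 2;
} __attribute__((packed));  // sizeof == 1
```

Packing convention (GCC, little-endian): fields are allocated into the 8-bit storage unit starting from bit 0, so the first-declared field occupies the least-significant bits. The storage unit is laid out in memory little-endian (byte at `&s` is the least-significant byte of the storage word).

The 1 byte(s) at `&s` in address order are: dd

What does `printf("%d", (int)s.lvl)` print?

3

[0]=0xdd (little-endian) → word 0xdd
cnt:1 @ bit 0 → (0xdd>>0)&0x1 = 0x1
mode:1 @ bit 1 → (0xdd>>1)&0x1 = 0x0
chan:2 @ bit 2 → (0xdd>>2)&0x3 = 0x3
tag:1 @ bit 4 → (0xdd>>4)&0x1 = 0x1
kind:1 @ bit 5 → (0xdd>>5)&0x1 = 0x0
lvl:2 @ bit 6 → (0xdd>>6)&0x3 = 0x3  ←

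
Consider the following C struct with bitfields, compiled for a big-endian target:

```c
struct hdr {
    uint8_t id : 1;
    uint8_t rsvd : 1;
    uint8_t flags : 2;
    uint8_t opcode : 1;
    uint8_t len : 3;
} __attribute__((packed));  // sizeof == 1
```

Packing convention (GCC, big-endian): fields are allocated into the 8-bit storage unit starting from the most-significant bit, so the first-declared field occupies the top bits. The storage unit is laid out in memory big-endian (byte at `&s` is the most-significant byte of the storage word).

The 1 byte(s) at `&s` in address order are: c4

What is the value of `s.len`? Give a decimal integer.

4

[0]=0xc4 (big-endian) → word 0xc4
id:1 @ bit 7 → (0xc4>>7)&0x1 = 0x1
rsvd:1 @ bit 6 → (0xc4>>6)&0x1 = 0x1
flags:2 @ bit 4 → (0xc4>>4)&0x3 = 0x0
opcode:1 @ bit 3 → (0xc4>>3)&0x1 = 0x0
len:3 @ bit 0 → (0xc4>>0)&0x7 = 0x4  ←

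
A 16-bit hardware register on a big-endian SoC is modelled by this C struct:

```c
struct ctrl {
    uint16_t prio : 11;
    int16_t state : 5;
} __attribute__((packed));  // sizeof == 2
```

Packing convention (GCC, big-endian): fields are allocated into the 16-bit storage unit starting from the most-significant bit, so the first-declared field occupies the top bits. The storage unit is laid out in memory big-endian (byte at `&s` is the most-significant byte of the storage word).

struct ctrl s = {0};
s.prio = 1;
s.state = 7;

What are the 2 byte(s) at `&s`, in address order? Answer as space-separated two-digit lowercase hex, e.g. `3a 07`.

00 27

[5+:11] prio=1 & 0x7ff = 0x1; word=0x0020
[0+:5] state=7 & 0x1f = 0x7; word=0x0027
word = 0x0027 → big-endian bytes:
  [0]=0x00  [1]=0x27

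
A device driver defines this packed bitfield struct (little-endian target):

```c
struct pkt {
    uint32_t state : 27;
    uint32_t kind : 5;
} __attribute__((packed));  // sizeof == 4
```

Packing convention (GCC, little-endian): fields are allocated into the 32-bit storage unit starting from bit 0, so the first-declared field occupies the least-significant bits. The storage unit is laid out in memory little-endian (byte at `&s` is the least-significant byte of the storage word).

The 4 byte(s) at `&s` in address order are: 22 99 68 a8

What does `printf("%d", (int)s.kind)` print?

[0]=0x22 [1]=0x99 [2]=0x68 [3]=0xa8 (little-endian) → word 0xa8689922
state:27 @ bit 0 → (0xa8689922>>0)&0x7ffffff = 0x689922
kind:5 @ bit 27 → (0xa8689922>>27)&0x1f = 0x15  ←

21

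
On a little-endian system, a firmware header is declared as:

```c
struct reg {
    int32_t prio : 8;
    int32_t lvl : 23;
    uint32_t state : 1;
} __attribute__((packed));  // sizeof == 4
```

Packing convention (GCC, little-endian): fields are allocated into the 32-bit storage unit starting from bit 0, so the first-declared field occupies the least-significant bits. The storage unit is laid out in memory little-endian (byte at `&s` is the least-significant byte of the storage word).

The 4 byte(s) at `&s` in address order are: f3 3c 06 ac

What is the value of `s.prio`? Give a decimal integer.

-13

[0]=0xf3 [1]=0x3c [2]=0x06 [3]=0xac (little-endian) → word 0xac063cf3
prio:8 @ bit 0 → (0xac063cf3>>0)&0xff = 0xf3  ←
lvl:23 @ bit 8 → (0xac063cf3>>8)&0x7fffff = 0x2c063c
state:1 @ bit 31 → (0xac063cf3>>31)&0x1 = 0x1
prio signed 8b, MSB=1: 243 - 256 = -13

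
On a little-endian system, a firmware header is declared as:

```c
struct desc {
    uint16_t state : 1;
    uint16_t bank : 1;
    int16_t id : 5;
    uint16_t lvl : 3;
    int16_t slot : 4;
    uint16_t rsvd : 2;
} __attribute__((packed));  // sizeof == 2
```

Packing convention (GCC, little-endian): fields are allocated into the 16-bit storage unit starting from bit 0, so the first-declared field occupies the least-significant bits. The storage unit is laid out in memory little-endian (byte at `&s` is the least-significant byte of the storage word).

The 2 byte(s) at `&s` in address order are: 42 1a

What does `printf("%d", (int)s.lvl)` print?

[0]=0x42 [1]=0x1a (little-endian) → word 0x1a42
state:1 @ bit 0 → (0x1a42>>0)&0x1 = 0x0
bank:1 @ bit 1 → (0x1a42>>1)&0x1 = 0x1
id:5 @ bit 2 → (0x1a42>>2)&0x1f = 0x10
lvl:3 @ bit 7 → (0x1a42>>7)&0x7 = 0x4  ←
slot:4 @ bit 10 → (0x1a42>>10)&0xf = 0x6
rsvd:2 @ bit 14 → (0x1a42>>14)&0x3 = 0x0

4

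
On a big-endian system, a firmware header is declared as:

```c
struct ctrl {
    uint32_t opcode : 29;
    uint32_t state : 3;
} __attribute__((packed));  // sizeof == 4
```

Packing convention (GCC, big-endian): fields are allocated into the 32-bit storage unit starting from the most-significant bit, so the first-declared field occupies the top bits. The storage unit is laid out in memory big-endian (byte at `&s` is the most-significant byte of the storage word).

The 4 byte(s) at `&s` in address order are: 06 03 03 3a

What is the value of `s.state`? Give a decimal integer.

2

[0]=0x06 [1]=0x03 [2]=0x03 [3]=0x3a (big-endian) → word 0x0603033a
opcode [3+:29] = (word>>3) & 0x1fffffff = 12607591
state [0+:3] = (word>>0) & 0x7 = 2  ←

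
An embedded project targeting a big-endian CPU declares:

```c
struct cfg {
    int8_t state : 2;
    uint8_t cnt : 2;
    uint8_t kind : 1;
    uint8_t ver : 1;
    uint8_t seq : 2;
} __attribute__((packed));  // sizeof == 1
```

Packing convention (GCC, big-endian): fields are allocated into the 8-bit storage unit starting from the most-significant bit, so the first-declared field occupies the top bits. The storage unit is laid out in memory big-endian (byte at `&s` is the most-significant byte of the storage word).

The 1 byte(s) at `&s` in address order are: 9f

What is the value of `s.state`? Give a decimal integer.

[0]=0x9f (big-endian) → word 0x9f
state [6+:2] = (word>>6) & 0x3 = 2  ←
cnt [4+:2] = (word>>4) & 0x3 = 1
kind [3+:1] = (word>>3) & 0x1 = 1
ver [2+:1] = (word>>2) & 0x1 = 1
seq [0+:2] = (word>>0) & 0x3 = 3
state signed 2b, MSB=1: 2 - 4 = -2

-2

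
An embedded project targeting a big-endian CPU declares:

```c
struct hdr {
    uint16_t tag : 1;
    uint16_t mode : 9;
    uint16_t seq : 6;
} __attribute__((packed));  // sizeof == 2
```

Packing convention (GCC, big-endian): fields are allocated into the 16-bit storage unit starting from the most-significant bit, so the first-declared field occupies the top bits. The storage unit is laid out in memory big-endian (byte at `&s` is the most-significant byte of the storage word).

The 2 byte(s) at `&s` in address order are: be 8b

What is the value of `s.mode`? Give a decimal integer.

250

[0]=0xbe [1]=0x8b (big-endian) → word 0xbe8b
tag:1 @ bit 15 → (0xbe8b>>15)&0x1 = 0x1
mode:9 @ bit 6 → (0xbe8b>>6)&0x1ff = 0xfa  ←
seq:6 @ bit 0 → (0xbe8b>>0)&0x3f = 0xb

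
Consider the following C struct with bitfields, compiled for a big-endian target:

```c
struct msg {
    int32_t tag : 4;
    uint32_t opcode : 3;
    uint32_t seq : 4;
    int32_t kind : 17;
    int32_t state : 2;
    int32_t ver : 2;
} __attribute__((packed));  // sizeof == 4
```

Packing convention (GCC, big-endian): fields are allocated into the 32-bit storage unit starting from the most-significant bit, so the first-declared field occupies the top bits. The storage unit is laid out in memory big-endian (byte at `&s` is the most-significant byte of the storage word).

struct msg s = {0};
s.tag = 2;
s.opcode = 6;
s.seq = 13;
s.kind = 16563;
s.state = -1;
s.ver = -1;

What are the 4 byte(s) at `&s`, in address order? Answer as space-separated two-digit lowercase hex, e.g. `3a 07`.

tag:4 = 2 → 0x2 << 28 → word 0x20000000
opcode:3 = 6 → 0x6 << 25 → word 0x2c000000
seq:4 = 13 → 0xd << 21 → word 0x2da00000
kind:17 = 16563 → 0x40b3 << 4 → word 0x2da40b30
state:2 = -1 → 0x3 << 2 → word 0x2da40b3c
ver:2 = -1 → 0x3 << 0 → word 0x2da40b3f
word = 0x2da40b3f → big-endian bytes:
  [0]=0x2d  [1]=0xa4  [2]=0x0b  [3]=0x3f

2d a4 0b 3f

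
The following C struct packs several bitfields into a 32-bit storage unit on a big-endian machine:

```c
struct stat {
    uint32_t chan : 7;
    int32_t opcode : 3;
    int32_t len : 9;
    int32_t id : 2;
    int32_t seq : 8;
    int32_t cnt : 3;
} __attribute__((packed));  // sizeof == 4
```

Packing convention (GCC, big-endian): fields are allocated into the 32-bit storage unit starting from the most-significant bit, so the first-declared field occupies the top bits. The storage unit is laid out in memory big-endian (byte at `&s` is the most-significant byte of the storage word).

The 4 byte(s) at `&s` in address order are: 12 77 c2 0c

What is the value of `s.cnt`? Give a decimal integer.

-4

[0]=0x12 [1]=0x77 [2]=0xc2 [3]=0x0c (big-endian) → word 0x1277c20c
chan:7 @ bit 25 → (0x1277c20c>>25)&0x7f = 0x9
opcode:3 @ bit 22 → (0x1277c20c>>22)&0x7 = 0x1
len:9 @ bit 13 → (0x1277c20c>>13)&0x1ff = 0x1be
id:2 @ bit 11 → (0x1277c20c>>11)&0x3 = 0x0
seq:8 @ bit 3 → (0x1277c20c>>3)&0xff = 0x41
cnt:3 @ bit 0 → (0x1277c20c>>0)&0x7 = 0x4  ←
cnt signed 3b, MSB=1: 4 - 8 = -4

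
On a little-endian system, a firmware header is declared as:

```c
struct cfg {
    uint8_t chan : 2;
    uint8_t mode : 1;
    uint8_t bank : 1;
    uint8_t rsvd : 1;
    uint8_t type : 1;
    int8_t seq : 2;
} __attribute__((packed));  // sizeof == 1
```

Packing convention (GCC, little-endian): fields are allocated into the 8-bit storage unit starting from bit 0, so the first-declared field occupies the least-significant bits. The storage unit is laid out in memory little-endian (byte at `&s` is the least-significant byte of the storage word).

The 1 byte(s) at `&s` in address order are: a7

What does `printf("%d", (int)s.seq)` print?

-2

[0]=0xa7 (little-endian) → word 0xa7
chan:2 @ bit 0 → (0xa7>>0)&0x3 = 0x3
mode:1 @ bit 2 → (0xa7>>2)&0x1 = 0x1
bank:1 @ bit 3 → (0xa7>>3)&0x1 = 0x0
rsvd:1 @ bit 4 → (0xa7>>4)&0x1 = 0x0
type:1 @ bit 5 → (0xa7>>5)&0x1 = 0x1
seq:2 @ bit 6 → (0xa7>>6)&0x3 = 0x2  ←
seq signed 2b, MSB=1: 2 - 4 = -2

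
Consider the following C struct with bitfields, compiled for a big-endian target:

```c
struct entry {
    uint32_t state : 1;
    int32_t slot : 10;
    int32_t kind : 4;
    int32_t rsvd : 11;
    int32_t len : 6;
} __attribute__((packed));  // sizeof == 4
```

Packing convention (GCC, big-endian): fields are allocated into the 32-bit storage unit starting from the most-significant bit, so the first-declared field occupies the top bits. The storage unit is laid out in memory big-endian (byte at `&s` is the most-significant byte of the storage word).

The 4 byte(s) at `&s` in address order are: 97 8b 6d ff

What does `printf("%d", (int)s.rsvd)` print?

-585

[0]=0x97 [1]=0x8b [2]=0x6d [3]=0xff (big-endian) → word 0x978b6dff
state [31+:1] = (word>>31) & 0x1 = 1
slot [21+:10] = (word>>21) & 0x3ff = 188
kind [17+:4] = (word>>17) & 0xf = 5
rsvd [6+:11] = (word>>6) & 0x7ff = 1463  ←
len [0+:6] = (word>>0) & 0x3f = 63
rsvd signed 11b, MSB=1: 1463 - 2048 = -585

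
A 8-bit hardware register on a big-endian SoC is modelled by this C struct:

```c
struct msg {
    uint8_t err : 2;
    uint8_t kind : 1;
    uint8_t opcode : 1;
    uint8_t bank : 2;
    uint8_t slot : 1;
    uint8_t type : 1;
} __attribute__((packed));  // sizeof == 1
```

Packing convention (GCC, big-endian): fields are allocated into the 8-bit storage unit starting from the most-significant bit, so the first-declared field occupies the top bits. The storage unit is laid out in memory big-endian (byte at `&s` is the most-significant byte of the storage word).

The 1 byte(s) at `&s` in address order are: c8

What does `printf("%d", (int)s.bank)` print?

[0]=0xc8 (big-endian) → word 0xc8
err [6+:2] = (word>>6) & 0x3 = 3
kind [5+:1] = (word>>5) & 0x1 = 0
opcode [4+:1] = (word>>4) & 0x1 = 0
bank [2+:2] = (word>>2) & 0x3 = 2  ←
slot [1+:1] = (word>>1) & 0x1 = 0
type [0+:1] = (word>>0) & 0x1 = 0

2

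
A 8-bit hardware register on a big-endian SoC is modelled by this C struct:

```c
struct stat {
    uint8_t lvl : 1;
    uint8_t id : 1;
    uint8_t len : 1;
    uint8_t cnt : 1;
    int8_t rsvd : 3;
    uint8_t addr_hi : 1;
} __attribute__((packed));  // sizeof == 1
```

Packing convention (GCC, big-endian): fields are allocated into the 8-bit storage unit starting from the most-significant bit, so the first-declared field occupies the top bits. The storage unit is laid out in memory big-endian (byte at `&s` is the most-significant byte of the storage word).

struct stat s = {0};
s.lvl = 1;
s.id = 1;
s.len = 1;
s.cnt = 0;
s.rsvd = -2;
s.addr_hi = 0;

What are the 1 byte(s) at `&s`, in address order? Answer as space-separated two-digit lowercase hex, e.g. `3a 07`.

lvl:1 = 1 → 0x1 << 7 → word 0x80
id:1 = 1 → 0x1 << 6 → word 0xc0
len:1 = 1 → 0x1 << 5 → word 0xe0
cnt:1 = 0 → 0x0 << 4 → word 0xe0
rsvd:3 = -2 → 0x6 << 1 → word 0xec
addr_hi:1 = 0 → 0x0 << 0 → word 0xec
word = 0xec → big-endian bytes:
  [0]=0xec

ec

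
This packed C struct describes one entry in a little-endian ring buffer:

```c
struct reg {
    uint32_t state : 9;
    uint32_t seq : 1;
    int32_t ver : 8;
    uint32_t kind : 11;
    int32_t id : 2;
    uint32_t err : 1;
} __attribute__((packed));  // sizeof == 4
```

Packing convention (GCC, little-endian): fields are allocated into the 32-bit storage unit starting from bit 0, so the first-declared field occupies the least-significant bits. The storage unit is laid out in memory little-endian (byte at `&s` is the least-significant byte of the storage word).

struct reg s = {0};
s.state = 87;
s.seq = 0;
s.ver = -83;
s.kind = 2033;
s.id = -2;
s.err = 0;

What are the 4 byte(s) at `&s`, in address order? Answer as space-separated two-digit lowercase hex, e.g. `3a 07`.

57 b4 c6 5f

[0+:9] state=87 & 0x1ff = 0x57; word=0x00000057
[9+:1] seq=0 & 0x1 = 0x0; word=0x00000057
[10+:8] ver=-83 & 0xff = 0xad; word=0x0002b457
[18+:11] kind=2033 & 0x7ff = 0x7f1; word=0x1fc6b457
[29+:2] id=-2 & 0x3 = 0x2; word=0x5fc6b457
[31+:1] err=0 & 0x1 = 0x0; word=0x5fc6b457
word = 0x5fc6b457 → little-endian bytes:
  [0]=0x57  [1]=0xb4  [2]=0xc6  [3]=0x5f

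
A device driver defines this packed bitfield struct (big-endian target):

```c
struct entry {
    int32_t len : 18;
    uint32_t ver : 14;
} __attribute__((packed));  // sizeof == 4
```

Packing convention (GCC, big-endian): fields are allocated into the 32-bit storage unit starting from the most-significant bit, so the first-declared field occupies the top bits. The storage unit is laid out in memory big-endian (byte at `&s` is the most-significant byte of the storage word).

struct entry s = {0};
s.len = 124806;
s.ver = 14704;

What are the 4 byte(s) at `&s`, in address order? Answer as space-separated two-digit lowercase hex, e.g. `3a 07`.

len:18 = 124806 → 0x1e786 << 14 → word 0x79e18000
ver:14 = 14704 → 0x3970 << 0 → word 0x79e1b970
word = 0x79e1b970 → big-endian bytes:
  [0]=0x79  [1]=0xe1  [2]=0xb9  [3]=0x70

79 e1 b9 70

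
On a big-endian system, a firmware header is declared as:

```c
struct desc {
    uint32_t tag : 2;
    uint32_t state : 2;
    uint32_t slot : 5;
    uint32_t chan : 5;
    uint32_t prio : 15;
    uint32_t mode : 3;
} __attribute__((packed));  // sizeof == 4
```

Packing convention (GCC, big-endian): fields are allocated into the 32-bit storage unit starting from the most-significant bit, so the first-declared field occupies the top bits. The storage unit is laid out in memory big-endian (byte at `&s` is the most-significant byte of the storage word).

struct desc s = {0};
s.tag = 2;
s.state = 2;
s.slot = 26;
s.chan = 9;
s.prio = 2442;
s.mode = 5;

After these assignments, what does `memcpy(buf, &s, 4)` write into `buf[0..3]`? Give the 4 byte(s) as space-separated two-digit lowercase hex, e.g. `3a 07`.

ad 24 4c 55

tag (2b) val=2 bits=0x2 at bit 30: 0x80000000
state (2b) val=2 bits=0x2 at bit 28: 0xa0000000
slot (5b) val=26 bits=0x1a at bit 23: 0xad000000
chan (5b) val=9 bits=0x9 at bit 18: 0xad240000
prio (15b) val=2442 bits=0x98a at bit 3: 0xad244c50
mode (3b) val=5 bits=0x5 at bit 0: 0xad244c55
word = 0xad244c55 → big-endian bytes:
  [0]=0xad  [1]=0x24  [2]=0x4c  [3]=0x55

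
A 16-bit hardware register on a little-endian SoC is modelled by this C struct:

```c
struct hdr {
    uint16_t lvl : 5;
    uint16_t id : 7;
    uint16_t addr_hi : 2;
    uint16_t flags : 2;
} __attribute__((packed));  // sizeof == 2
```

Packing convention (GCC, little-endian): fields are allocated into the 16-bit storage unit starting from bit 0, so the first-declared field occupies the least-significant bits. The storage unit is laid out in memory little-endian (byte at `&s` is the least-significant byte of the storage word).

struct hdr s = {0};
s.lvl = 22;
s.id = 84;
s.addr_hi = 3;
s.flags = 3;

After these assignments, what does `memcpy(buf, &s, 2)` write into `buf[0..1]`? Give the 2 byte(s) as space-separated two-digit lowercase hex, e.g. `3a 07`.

lvl (5b) val=22 bits=0x16 at bit 0: 0x0016
id (7b) val=84 bits=0x54 at bit 5: 0x0a96
addr_hi (2b) val=3 bits=0x3 at bit 12: 0x3a96
flags (2b) val=3 bits=0x3 at bit 14: 0xfa96
word = 0xfa96 → little-endian bytes:
  [0]=0x96  [1]=0xfa

96 fa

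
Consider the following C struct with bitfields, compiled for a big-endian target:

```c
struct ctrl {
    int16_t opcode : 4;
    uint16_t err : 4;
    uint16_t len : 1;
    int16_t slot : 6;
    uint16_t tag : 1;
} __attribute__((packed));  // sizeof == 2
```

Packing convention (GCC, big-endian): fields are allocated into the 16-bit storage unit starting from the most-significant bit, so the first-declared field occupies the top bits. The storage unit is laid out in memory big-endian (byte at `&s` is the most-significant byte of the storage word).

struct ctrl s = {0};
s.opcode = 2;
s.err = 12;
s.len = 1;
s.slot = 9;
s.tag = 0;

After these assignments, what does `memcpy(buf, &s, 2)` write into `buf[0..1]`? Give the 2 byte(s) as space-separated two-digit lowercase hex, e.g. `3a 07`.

[12+:4] opcode=2 & 0xf = 0x2; word=0x2000
[8+:4] err=12 & 0xf = 0xc; word=0x2c00
[7+:1] len=1 & 0x1 = 0x1; word=0x2c80
[1+:6] slot=9 & 0x3f = 0x9; word=0x2c92
[0+:1] tag=0 & 0x1 = 0x0; word=0x2c92
word = 0x2c92 → big-endian bytes:
  [0]=0x2c  [1]=0x92

2c 92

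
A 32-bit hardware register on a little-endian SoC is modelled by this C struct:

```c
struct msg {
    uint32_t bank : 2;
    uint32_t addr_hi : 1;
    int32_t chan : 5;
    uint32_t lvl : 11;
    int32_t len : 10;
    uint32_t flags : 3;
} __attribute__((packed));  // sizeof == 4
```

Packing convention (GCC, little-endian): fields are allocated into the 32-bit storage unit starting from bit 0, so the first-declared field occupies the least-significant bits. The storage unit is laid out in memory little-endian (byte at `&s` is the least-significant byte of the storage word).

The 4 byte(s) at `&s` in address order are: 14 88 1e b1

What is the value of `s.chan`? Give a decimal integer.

2

[0]=0x14 [1]=0x88 [2]=0x1e [3]=0xb1 (little-endian) → word 0xb11e8814
bank [0+:2] = (word>>0) & 0x3 = 0
addr_hi [2+:1] = (word>>2) & 0x1 = 1
chan [3+:5] = (word>>3) & 0x1f = 2  ←
lvl [8+:11] = (word>>8) & 0x7ff = 1672
len [19+:10] = (word>>19) & 0x3ff = 547
flags [29+:3] = (word>>29) & 0x7 = 5
chan signed 5b, MSB=0: value = 2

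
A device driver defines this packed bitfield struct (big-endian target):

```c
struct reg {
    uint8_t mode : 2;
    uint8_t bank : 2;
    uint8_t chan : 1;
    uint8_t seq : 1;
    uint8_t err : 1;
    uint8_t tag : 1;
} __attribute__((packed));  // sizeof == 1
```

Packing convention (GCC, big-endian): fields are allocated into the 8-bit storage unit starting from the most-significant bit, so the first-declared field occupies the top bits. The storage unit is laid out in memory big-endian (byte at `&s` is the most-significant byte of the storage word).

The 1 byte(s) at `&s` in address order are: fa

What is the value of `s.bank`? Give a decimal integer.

[0]=0xfa (big-endian) → word 0xfa
mode [6+:2] = (word>>6) & 0x3 = 3
bank [4+:2] = (word>>4) & 0x3 = 3  ←
chan [3+:1] = (word>>3) & 0x1 = 1
seq [2+:1] = (word>>2) & 0x1 = 0
err [1+:1] = (word>>1) & 0x1 = 1
tag [0+:1] = (word>>0) & 0x1 = 0

3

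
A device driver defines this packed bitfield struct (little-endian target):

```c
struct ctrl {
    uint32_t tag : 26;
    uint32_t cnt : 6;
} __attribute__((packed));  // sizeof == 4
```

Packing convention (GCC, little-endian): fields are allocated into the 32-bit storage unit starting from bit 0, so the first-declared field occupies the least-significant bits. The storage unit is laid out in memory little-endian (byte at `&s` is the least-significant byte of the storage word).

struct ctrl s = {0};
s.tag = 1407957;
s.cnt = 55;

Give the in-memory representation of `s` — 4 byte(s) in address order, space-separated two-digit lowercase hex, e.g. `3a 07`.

tag (26b) val=1407957 bits=0x157bd5 at bit 0: 0x00157bd5
cnt (6b) val=55 bits=0x37 at bit 26: 0xdc157bd5
word = 0xdc157bd5 → little-endian bytes:
  [0]=0xd5  [1]=0x7b  [2]=0x15  [3]=0xdc

d5 7b 15 dc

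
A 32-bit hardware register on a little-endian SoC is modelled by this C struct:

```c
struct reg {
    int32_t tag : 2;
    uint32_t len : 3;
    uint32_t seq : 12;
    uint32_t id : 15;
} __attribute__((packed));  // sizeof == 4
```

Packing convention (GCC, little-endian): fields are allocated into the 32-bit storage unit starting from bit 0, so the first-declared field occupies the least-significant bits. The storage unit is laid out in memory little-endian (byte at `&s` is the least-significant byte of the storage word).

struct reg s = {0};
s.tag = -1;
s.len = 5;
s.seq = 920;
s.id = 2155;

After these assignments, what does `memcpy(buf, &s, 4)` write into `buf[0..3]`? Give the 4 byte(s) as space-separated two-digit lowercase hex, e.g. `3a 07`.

17 73 d6 10

[0+:2] tag=-1 & 0x3 = 0x3; word=0x00000003
[2+:3] len=5 & 0x7 = 0x5; word=0x00000017
[5+:12] seq=920 & 0xfff = 0x398; word=0x00007317
[17+:15] id=2155 & 0x7fff = 0x86b; word=0x10d67317
word = 0x10d67317 → little-endian bytes:
  [0]=0x17  [1]=0x73  [2]=0xd6  [3]=0x10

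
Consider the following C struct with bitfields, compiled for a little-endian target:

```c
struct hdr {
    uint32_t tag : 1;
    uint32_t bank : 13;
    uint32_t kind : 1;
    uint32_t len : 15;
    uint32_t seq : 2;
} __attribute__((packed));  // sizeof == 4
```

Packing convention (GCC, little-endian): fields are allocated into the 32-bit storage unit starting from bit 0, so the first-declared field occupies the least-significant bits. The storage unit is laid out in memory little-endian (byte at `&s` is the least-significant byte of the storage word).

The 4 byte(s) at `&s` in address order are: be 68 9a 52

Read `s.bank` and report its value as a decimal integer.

5215

[0]=0xbe [1]=0x68 [2]=0x9a [3]=0x52 (little-endian) → word 0x529a68be
tag [0+:1] = (word>>0) & 0x1 = 0
bank [1+:13] = (word>>1) & 0x1fff = 5215  ←
kind [14+:1] = (word>>14) & 0x1 = 1
len [15+:15] = (word>>15) & 0x7fff = 9524
seq [30+:2] = (word>>30) & 0x3 = 1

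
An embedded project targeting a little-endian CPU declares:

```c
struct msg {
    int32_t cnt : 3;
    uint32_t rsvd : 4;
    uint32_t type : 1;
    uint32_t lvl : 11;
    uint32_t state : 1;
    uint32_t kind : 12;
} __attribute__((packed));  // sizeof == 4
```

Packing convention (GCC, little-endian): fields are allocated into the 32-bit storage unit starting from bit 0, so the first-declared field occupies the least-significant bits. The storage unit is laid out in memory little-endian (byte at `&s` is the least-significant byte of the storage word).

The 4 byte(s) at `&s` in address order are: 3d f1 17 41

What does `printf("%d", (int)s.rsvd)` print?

7

[0]=0x3d [1]=0xf1 [2]=0x17 [3]=0x41 (little-endian) → word 0x4117f13d
cnt:3 @ bit 0 → (0x4117f13d>>0)&0x7 = 0x5
rsvd:4 @ bit 3 → (0x4117f13d>>3)&0xf = 0x7  ←
type:1 @ bit 7 → (0x4117f13d>>7)&0x1 = 0x0
lvl:11 @ bit 8 → (0x4117f13d>>8)&0x7ff = 0x7f1
state:1 @ bit 19 → (0x4117f13d>>19)&0x1 = 0x0
kind:12 @ bit 20 → (0x4117f13d>>20)&0xfff = 0x411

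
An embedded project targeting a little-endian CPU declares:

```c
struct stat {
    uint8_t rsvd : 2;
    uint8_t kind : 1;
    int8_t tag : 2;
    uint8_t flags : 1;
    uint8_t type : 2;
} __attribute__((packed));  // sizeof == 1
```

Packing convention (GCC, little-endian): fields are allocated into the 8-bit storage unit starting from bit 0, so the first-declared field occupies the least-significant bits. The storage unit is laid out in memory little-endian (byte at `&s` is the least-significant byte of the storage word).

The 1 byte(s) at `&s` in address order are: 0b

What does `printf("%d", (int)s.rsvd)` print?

[0]=0x0b (little-endian) → word 0x0b
rsvd:2 @ bit 0 → (0x0b>>0)&0x3 = 0x3  ←
kind:1 @ bit 2 → (0x0b>>2)&0x1 = 0x0
tag:2 @ bit 3 → (0x0b>>3)&0x3 = 0x1
flags:1 @ bit 5 → (0x0b>>5)&0x1 = 0x0
type:2 @ bit 6 → (0x0b>>6)&0x3 = 0x0

3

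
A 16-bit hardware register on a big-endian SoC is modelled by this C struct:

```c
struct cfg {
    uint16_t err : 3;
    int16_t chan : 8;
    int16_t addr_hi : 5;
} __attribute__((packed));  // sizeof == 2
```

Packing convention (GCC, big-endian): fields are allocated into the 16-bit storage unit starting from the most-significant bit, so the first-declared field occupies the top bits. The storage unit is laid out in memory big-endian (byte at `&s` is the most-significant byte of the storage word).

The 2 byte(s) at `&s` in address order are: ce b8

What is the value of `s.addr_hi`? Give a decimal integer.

-8

[0]=0xce [1]=0xb8 (big-endian) → word 0xceb8
err:3 @ bit 13 → (0xceb8>>13)&0x7 = 0x6
chan:8 @ bit 5 → (0xceb8>>5)&0xff = 0x75
addr_hi:5 @ bit 0 → (0xceb8>>0)&0x1f = 0x18  ←
addr_hi signed 5b, MSB=1: 24 - 32 = -8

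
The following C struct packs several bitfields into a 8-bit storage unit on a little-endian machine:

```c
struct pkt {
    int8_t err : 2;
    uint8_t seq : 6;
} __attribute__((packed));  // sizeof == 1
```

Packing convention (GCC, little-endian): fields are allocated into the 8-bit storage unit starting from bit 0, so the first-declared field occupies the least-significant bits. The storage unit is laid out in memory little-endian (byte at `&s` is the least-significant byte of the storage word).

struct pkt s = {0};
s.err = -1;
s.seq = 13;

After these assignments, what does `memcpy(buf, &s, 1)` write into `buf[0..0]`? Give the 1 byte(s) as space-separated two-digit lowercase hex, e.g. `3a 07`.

37

[0+:2] err=-1 & 0x3 = 0x3; word=0x03
[2+:6] seq=13 & 0x3f = 0xd; word=0x37
word = 0x37 → little-endian bytes:
  [0]=0x37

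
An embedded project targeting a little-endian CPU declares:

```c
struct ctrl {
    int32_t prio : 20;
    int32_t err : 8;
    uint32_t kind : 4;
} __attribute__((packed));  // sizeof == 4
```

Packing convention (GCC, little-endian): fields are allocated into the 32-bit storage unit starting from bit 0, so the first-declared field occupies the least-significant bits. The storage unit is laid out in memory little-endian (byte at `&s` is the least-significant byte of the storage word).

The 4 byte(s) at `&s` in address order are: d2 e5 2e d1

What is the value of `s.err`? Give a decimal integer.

18

[0]=0xd2 [1]=0xe5 [2]=0x2e [3]=0xd1 (little-endian) → word 0xd12ee5d2
prio [0+:20] = (word>>0) & 0xfffff = 976338
err [20+:8] = (word>>20) & 0xff = 18  ←
kind [28+:4] = (word>>28) & 0xf = 13
err signed 8b, MSB=0: value = 18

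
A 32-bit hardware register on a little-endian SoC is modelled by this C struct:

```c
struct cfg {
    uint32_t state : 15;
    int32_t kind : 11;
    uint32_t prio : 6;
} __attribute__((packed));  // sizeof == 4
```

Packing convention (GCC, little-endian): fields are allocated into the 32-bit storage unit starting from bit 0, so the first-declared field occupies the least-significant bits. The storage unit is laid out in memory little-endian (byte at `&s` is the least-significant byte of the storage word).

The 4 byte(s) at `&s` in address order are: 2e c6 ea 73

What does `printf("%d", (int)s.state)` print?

[0]=0x2e [1]=0xc6 [2]=0xea [3]=0x73 (little-endian) → word 0x73eac62e
state:15 @ bit 0 → (0x73eac62e>>0)&0x7fff = 0x462e  ←
kind:11 @ bit 15 → (0x73eac62e>>15)&0x7ff = 0x7d5
prio:6 @ bit 26 → (0x73eac62e>>26)&0x3f = 0x1c

17966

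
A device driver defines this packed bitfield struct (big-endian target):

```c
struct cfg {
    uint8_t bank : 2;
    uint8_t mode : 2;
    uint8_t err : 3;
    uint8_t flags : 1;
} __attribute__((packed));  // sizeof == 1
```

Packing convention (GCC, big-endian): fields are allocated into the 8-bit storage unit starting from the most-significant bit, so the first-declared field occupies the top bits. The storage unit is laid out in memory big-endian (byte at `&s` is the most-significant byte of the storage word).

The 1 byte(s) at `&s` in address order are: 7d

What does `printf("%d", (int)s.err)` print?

[0]=0x7d (big-endian) → word 0x7d
bank [6+:2] = (word>>6) & 0x3 = 1
mode [4+:2] = (word>>4) & 0x3 = 3
err [1+:3] = (word>>1) & 0x7 = 6  ←
flags [0+:1] = (word>>0) & 0x1 = 1

6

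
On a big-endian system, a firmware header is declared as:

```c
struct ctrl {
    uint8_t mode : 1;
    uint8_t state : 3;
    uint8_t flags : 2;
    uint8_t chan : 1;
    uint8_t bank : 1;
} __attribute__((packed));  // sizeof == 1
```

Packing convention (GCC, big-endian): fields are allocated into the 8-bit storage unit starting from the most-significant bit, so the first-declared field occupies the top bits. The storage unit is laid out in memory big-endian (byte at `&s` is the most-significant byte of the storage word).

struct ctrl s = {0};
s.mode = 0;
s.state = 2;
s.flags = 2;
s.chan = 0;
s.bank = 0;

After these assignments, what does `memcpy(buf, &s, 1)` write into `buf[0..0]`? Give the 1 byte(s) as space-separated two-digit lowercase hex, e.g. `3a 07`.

[7+:1] mode=0 & 0x1 = 0x0; word=0x00
[4+:3] state=2 & 0x7 = 0x2; word=0x20
[2+:2] flags=2 & 0x3 = 0x2; word=0x28
[1+:1] chan=0 & 0x1 = 0x0; word=0x28
[0+:1] bank=0 & 0x1 = 0x0; word=0x28
word = 0x28 → big-endian bytes:
  [0]=0x28

28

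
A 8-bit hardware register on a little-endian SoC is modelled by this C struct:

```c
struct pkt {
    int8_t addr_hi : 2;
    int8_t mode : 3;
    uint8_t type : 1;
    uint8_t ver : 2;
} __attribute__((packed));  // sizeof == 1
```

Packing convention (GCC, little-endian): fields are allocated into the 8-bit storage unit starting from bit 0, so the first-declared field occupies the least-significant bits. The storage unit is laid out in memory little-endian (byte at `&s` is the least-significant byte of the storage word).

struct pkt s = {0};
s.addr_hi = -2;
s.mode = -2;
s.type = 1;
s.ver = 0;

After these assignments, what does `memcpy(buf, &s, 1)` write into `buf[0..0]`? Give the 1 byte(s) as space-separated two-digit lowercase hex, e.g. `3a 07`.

3a

[0+:2] addr_hi=-2 & 0x3 = 0x2; word=0x02
[2+:3] mode=-2 & 0x7 = 0x6; word=0x1a
[5+:1] type=1 & 0x1 = 0x1; word=0x3a
[6+:2] ver=0 & 0x3 = 0x0; word=0x3a
word = 0x3a → little-endian bytes:
  [0]=0x3a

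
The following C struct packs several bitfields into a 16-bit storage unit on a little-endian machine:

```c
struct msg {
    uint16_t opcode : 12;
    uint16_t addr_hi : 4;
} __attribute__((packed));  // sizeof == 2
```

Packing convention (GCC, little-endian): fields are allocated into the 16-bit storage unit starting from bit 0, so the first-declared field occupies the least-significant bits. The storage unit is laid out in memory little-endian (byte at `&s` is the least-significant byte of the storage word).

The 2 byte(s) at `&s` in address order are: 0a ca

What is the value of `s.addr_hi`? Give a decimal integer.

12

[0]=0x0a [1]=0xca (little-endian) → word 0xca0a
opcode [0+:12] = (word>>0) & 0xfff = 2570
addr_hi [12+:4] = (word>>12) & 0xf = 12  ←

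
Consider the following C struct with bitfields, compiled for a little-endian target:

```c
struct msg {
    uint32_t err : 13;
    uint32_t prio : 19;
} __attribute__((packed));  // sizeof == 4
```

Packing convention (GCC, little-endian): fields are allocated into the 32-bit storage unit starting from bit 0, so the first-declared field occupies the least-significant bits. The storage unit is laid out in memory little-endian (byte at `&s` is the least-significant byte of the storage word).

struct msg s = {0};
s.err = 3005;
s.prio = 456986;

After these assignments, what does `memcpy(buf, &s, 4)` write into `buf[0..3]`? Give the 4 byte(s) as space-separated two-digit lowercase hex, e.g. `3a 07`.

err (13b) val=3005 bits=0xbbd at bit 0: 0x00000bbd
prio (19b) val=456986 bits=0x6f91a at bit 13: 0xdf234bbd
word = 0xdf234bbd → little-endian bytes:
  [0]=0xbd  [1]=0x4b  [2]=0x23  [3]=0xdf

bd 4b 23 df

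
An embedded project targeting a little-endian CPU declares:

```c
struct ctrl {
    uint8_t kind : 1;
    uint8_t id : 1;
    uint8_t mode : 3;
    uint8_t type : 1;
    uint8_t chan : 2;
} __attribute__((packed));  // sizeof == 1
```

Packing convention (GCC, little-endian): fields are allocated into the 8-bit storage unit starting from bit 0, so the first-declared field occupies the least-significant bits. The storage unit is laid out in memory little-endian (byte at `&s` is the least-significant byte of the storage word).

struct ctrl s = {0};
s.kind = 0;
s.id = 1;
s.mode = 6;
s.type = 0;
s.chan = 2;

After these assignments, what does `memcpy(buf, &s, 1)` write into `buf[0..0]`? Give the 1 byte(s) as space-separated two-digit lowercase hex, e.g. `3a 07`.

kind (1b) val=0 bits=0x0 at bit 0: 0x00
id (1b) val=1 bits=0x1 at bit 1: 0x02
mode (3b) val=6 bits=0x6 at bit 2: 0x1a
type (1b) val=0 bits=0x0 at bit 5: 0x1a
chan (2b) val=2 bits=0x2 at bit 6: 0x9a
word = 0x9a → little-endian bytes:
  [0]=0x9a

9a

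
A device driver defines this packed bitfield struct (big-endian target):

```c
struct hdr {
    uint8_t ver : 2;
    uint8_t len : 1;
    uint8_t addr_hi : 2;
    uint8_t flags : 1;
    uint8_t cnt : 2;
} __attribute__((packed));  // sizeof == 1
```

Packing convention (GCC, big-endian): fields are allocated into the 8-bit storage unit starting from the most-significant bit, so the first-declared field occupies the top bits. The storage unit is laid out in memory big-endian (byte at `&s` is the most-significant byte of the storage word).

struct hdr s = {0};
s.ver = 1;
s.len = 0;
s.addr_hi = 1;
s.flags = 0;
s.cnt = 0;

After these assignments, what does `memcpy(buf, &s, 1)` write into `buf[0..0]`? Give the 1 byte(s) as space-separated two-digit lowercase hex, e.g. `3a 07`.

ver (2b) val=1 bits=0x1 at bit 6: 0x40
len (1b) val=0 bits=0x0 at bit 5: 0x40
addr_hi (2b) val=1 bits=0x1 at bit 3: 0x48
flags (1b) val=0 bits=0x0 at bit 2: 0x48
cnt (2b) val=0 bits=0x0 at bit 0: 0x48
word = 0x48 → big-endian bytes:
  [0]=0x48

48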